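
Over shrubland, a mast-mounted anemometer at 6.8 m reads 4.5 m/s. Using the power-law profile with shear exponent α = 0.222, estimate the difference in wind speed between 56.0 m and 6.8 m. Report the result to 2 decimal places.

Power law: V₂ = V₁ · (z₂/z₁)^α = 4.5 × (8.2353)^0.222 = 7.1861 m/s
ΔV = 7.1861 − 4.5 = 2.6861 m/s

2.69 m/s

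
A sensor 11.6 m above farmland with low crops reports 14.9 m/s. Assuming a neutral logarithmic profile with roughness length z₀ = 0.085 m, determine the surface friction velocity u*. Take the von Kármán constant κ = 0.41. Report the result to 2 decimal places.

u* ≈ 1.24 m/s

Log law: V(z) = (u*/κ) · ln(z/z₀) ⇒ u* = κ · V / ln(z/z₀)
u* = 0.41 × 14.9 / ln(11.6/0.085) = 0.41 × 14.9 / 4.9161
   = 6.1090 / 4.9161 = 1.2426 m/s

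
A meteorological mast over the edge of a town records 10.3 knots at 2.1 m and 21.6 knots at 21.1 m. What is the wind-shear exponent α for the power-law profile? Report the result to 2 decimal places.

α ≈ 0.32

Power law: V₂/V₁ = (z₂/z₁)^α ⇒ α = ln(V₂/V₁) / ln(z₂/z₁)
α = ln(21.6/10.3) / ln(21.1/2.1) = ln(2.0971) / ln(10.0476)
  = 0.74055 / 2.30734 = 0.32095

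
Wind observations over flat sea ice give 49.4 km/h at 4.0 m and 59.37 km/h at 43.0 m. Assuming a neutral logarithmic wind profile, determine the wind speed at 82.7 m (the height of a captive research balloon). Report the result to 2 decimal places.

Log law: V ∝ ln(z/z₀). From the pair, with r = V₁/V₂ = 0.83207,
ln z₀ = (ln z₁ − r·ln z₂)/(1 − r) = (1.3863 − 0.83207×3.7612)/0.16793 = -10.3810 → z₀ = 0.00003101 m
V₃ = V₁ · ln(z₃/z₀)/ln(z₁/z₀) = 49.4 × 14.7963/11.7673 = 62.1156 km/h

62.12 km/h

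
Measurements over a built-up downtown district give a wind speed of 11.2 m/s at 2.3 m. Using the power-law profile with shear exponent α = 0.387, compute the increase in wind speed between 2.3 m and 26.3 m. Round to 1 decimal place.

Power law: V₂ = V₁ · (z₂/z₁)^α = 11.2 × (11.4348)^0.387 = 28.7576 m/s
ΔV = 28.7576 − 11.2 = 17.5576 m/s

17.6 m/s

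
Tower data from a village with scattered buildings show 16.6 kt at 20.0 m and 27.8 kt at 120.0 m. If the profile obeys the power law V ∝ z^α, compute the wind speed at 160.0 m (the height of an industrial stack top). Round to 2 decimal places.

30.20 kt

First find α: α = ln(V₂/V₁)/ln(z₂/z₁) = ln(27.8/16.6)/ln(120.0/20.0) = 0.51563/1.79176 = 0.2878
Extrapolate from 120.0 m to 160.0 m: V₃ = 27.8 × (160.0/120.0)^0.2878 = 27.8 × 1.0863 = 30.1995 kt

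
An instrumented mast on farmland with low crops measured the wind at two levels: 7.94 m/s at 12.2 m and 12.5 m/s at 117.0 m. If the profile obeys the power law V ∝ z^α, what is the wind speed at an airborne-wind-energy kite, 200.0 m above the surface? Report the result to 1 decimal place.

13.9 m/s

First find α: α = ln(V₂/V₁)/ln(z₂/z₁) = ln(12.5/7.94)/ln(117.0/12.2) = 0.45382/2.26074 = 0.2007
Extrapolate from 117.0 m to 200.0 m: V₃ = 12.5 × (200.0/117.0)^0.2007 = 12.5 × 1.1136 = 13.9204 m/s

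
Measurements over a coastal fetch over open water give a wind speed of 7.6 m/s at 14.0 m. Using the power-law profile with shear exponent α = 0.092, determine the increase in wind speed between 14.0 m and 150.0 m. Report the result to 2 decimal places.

Power law: V₂ = V₁ · (z₂/z₁)^α = 7.6 × (10.7143)^0.092 = 9.4530 m/s
ΔV = 9.4530 − 7.6 = 1.8530 m/s

1.85 m/s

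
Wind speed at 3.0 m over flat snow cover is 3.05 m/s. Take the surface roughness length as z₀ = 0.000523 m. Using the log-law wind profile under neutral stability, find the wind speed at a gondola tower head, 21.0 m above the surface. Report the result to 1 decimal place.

Log law: V(z) ∝ ln(z/z₀), so V₂/V₁ = ln(z₂/z₀) / ln(z₁/z₀).
ln(21.0/0.000523) = 10.6005, ln(3.0/0.000523) = 8.6545
V₂ = 3.05 × 10.6005/8.6545 = 3.05 × 1.2248 = 3.7358 m/s

3.7 m/s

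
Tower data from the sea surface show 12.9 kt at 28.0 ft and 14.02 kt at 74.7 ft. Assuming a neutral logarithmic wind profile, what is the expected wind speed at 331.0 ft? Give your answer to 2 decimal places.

15.72 kt

Log law: V ∝ ln(z/z₀). From the pair, with r = V₁/V₂ = 0.92011,
ln z₀ = (ln z₁ − r·ln z₂)/(1 − r) = (3.3322 − 0.92011×4.3135)/0.07989 = -7.9700 → z₀ = 0.0003457 ft
V₃ = V₁ · ln(z₃/z₀)/ln(z₁/z₀) = 12.9 × 13.7721/11.3022 = 15.7191 kt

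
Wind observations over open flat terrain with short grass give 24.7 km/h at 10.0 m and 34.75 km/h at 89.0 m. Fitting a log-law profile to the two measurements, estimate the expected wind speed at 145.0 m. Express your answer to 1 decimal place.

37.0 km/h

Log law: V ∝ ln(z/z₀). From the pair, with r = V₁/V₂ = 0.71079,
ln z₀ = (ln z₁ − r·ln z₂)/(1 − r) = (2.3026 − 0.71079×4.4886)/0.28921 = -3.0701 → z₀ = 0.04642 m
V₃ = V₁ · ln(z₃/z₀)/ln(z₁/z₀) = 24.7 × 8.0468/5.3727 = 36.9939 km/h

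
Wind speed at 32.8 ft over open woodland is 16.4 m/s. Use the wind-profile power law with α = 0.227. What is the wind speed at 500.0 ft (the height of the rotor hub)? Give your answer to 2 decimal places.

Power-law profile: V₂ = V₁ · (z₂/z₁)^α
V₂ = 16.4 × (500.0/32.8)^0.227 = 16.4 × (15.2439)^0.227
    = 16.4 × 1.8559 = 30.4373 m/s

30.44 m/s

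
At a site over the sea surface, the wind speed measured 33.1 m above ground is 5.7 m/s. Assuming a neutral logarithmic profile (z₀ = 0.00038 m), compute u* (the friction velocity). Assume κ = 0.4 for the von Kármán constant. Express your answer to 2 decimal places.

u* ≈ 0.20 m/s

Log law: V(z) = (u*/κ) · ln(z/z₀) ⇒ u* = κ · V / ln(z/z₀)
u* = 0.4 × 5.7 / ln(33.1/0.00038) = 0.4 × 5.7 / 11.3749
   = 2.2800 / 11.3749 = 0.2004 m/s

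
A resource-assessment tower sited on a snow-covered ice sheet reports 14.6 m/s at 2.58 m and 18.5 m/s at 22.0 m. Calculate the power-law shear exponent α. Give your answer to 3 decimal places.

Power law: V₂/V₁ = (z₂/z₁)^α ⇒ α = ln(V₂/V₁) / ln(z₂/z₁)
α = ln(18.5/14.6) / ln(22.0/2.58) = ln(1.2671) / ln(8.5271)
  = 0.23675 / 2.14325 = 0.11046

α ≈ 0.110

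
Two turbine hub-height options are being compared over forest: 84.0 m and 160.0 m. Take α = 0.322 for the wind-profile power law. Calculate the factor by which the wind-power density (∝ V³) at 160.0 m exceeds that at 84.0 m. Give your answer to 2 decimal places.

Speed ratio: V_B/V_A = (z_B/z_A)^α = (160.0/84.0)^0.322 = (1.9048)^0.322 = 1.23058
Power-density ratio: P_B/P_A = (V_B/V_A)³ = (1.23058)³ = 1.86349

1.86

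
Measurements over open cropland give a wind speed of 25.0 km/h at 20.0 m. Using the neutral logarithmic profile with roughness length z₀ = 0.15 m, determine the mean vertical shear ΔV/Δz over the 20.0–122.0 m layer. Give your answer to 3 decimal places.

Log law: V₂ = V₁ · ln(z₂/z₀)/ln(z₁/z₀) = 25.0 × 6.7011/4.8929 = 34.2394 km/h
ΔV/Δz = (34.2394 − 25.0)/(122.0 − 20.0) = 9.2394/102.0000 = 0.09058 km/h/m

0.091 km/h/m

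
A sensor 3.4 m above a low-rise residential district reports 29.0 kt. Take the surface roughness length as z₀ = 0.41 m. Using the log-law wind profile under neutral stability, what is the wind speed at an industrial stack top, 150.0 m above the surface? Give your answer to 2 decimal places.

Log law: V(z) ∝ ln(z/z₀), so V₂/V₁ = ln(z₂/z₀) / ln(z₁/z₀).
ln(150.0/0.41) = 5.9022, ln(3.4/0.41) = 2.1154
V₂ = 29.0 × 5.9022/2.1154 = 29.0 × 2.7902 = 80.9147 kt

80.91 kt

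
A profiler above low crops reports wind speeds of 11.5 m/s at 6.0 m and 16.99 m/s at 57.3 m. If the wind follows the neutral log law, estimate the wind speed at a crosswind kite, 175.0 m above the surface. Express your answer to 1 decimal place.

Log law: V ∝ ln(z/z₀). From the pair, with r = V₁/V₂ = 0.67687,
ln z₀ = (ln z₁ − r·ln z₂)/(1 − r) = (1.7918 − 0.67687×4.0483)/0.32313 = -2.9351 → z₀ = 0.05313 m
V₃ = V₁ · ln(z₃/z₀)/ln(z₁/z₀) = 11.5 × 8.0998/4.7268 = 19.7063 m/s

19.7 m/s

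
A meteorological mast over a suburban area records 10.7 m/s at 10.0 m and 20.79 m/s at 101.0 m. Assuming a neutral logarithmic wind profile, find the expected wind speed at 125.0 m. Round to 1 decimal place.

Log law: V ∝ ln(z/z₀). From the pair, with r = V₁/V₂ = 0.51467,
ln z₀ = (ln z₁ − r·ln z₂)/(1 − r) = (2.3026 − 0.51467×4.6151)/0.48533 = -0.1498 → z₀ = 0.8609 m
V₃ = V₁ · ln(z₃/z₀)/ln(z₁/z₀) = 10.7 × 4.9781/2.4523 = 21.7202 m/s

21.7 m/s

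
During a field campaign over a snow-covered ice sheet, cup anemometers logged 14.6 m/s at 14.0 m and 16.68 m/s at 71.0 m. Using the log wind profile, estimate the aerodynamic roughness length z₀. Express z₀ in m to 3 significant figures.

Log law: V(z) ∝ ln(z/z₀). With r = V₁/V₂ = 14.6/16.68 = 0.87530,
r · ln(z₂/z₀) = ln(z₁/z₀) ⇒ ln z₀ = (ln z₁ − r·ln z₂)/(1 − r)
ln z₀ = (2.63906 − 0.87530×4.26268) / 0.12470 = -8.7575
z₀ = exp(-8.7575) = 0.0001573 m

z₀ ≈ 0.000157 m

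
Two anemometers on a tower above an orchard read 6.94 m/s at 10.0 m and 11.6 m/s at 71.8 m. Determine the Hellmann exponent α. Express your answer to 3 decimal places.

Power law: V₂/V₁ = (z₂/z₁)^α ⇒ α = ln(V₂/V₁) / ln(z₂/z₁)
α = ln(11.6/6.94) / ln(71.8/10.0) = ln(1.6715) / ln(7.1800)
  = 0.51370 / 1.97130 = 0.26059

α ≈ 0.261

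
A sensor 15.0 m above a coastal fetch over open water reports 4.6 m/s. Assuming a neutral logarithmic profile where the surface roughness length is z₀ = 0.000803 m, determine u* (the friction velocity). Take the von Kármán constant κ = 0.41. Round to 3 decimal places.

u* ≈ 0.192 m/s

Log law: V(z) = (u*/κ) · ln(z/z₀) ⇒ u* = κ · V / ln(z/z₀)
u* = 0.41 × 4.6 / ln(15.0/0.000803) = 0.41 × 4.6 / 9.8352
   = 1.8860 / 9.8352 = 0.1918 m/s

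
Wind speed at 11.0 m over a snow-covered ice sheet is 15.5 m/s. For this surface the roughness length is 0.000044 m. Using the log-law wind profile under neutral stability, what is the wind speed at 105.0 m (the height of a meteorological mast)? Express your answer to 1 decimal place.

Log law: V(z) ∝ ln(z/z₀), so V₂/V₁ = ln(z₂/z₀) / ln(z₁/z₀).
ln(105.0/0.000044) = 14.6853, ln(11.0/0.000044) = 12.4292
V₂ = 15.5 × 14.6853/12.4292 = 15.5 × 1.1815 = 18.3135 m/s

18.3 m/s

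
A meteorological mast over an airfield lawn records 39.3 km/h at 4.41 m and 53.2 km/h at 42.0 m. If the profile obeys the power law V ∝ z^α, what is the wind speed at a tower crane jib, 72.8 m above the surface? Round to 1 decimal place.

First find α: α = ln(V₂/V₁)/ln(z₂/z₁) = ln(53.2/39.3)/ln(42.0/4.41) = 0.30283/2.25379 = 0.1344
Extrapolate from 42.0 m to 72.8 m: V₃ = 53.2 × (72.8/42.0)^0.1344 = 53.2 × 1.0767 = 57.2808 km/h

57.3 km/h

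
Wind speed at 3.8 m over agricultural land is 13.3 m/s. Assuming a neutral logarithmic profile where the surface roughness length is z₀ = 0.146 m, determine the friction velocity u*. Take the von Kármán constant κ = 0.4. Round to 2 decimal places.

Log law: V(z) = (u*/κ) · ln(z/z₀) ⇒ u* = κ · V / ln(z/z₀)
u* = 0.4 × 13.3 / ln(3.8/0.146) = 0.4 × 13.3 / 3.2591
   = 5.3200 / 3.2591 = 1.6323 m/s

u* ≈ 1.63 m/s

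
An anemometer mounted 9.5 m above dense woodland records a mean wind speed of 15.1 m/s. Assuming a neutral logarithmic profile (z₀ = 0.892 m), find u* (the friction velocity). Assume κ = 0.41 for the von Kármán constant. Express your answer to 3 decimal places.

Log law: V(z) = (u*/κ) · ln(z/z₀) ⇒ u* = κ · V / ln(z/z₀)
u* = 0.41 × 15.1 / ln(9.5/0.892) = 0.41 × 15.1 / 2.3656
   = 6.1910 / 2.3656 = 2.6171 m/s

u* ≈ 2.617 m/s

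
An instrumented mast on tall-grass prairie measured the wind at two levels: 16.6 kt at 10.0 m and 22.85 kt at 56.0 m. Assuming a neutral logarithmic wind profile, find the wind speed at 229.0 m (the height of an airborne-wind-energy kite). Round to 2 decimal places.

27.96 kt

Log law: V ∝ ln(z/z₀). From the pair, with r = V₁/V₂ = 0.72648,
ln z₀ = (ln z₁ − r·ln z₂)/(1 − r) = (2.3026 − 0.72648×4.0254)/0.27352 = -2.2731 → z₀ = 0.1030 m
V₃ = V₁ · ln(z₃/z₀)/ln(z₁/z₀) = 16.6 × 7.7068/4.5757 = 27.9594 kt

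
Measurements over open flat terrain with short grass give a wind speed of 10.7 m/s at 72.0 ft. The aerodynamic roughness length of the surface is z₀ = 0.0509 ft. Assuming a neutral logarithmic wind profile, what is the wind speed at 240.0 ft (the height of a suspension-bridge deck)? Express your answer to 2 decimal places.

12.48 m/s

Log law: V(z) ∝ ln(z/z₀), so V₂/V₁ = ln(z₂/z₀) / ln(z₁/z₀).
ln(240.0/0.0509) = 8.4585, ln(72.0/0.0509) = 7.2546
V₂ = 10.7 × 8.4585/7.2546 = 10.7 × 1.1660 = 12.4758 m/s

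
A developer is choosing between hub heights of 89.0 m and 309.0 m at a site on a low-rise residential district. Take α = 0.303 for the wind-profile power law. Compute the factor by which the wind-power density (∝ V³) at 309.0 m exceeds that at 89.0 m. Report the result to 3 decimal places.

3.100

Speed ratio: V_B/V_A = (z_B/z_A)^α = (309.0/89.0)^0.303 = (3.4719)^0.303 = 1.45812
Power-density ratio: P_B/P_A = (V_B/V_A)³ = (1.45812)³ = 3.10011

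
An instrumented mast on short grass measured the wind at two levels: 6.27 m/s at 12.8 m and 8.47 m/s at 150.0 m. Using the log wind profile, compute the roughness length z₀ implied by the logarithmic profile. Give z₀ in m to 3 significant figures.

z₀ ≈ 0.0115 m

Log law: V(z) ∝ ln(z/z₀). With r = V₁/V₂ = 6.27/8.47 = 0.74026,
r · ln(z₂/z₀) = ln(z₁/z₀) ⇒ ln z₀ = (ln z₁ − r·ln z₂)/(1 − r)
ln z₀ = (2.54945 − 0.74026×5.01064) / 0.25974 = -4.4649
z₀ = exp(-4.4649) = 0.01151 m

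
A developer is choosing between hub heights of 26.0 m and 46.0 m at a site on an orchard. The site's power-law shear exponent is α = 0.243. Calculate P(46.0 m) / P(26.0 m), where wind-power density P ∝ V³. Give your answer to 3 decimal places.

Speed ratio: V_B/V_A = (z_B/z_A)^α = (46.0/26.0)^0.243 = (1.7692)^0.243 = 1.14871
Power-density ratio: P_B/P_A = (V_B/V_A)³ = (1.14871)³ = 1.51578

1.516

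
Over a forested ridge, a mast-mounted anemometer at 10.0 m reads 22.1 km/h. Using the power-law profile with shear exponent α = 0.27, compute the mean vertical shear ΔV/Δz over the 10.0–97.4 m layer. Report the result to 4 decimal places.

Power law: V₂ = V₁ · (z₂/z₁)^α = 22.1 × (9.7400)^0.27 = 40.8605 km/h
ΔV/Δz = (40.8605 − 22.1)/(97.4 − 10.0) = 18.7605/87.4000 = 0.21465 km/h/m

0.2147 km/h/m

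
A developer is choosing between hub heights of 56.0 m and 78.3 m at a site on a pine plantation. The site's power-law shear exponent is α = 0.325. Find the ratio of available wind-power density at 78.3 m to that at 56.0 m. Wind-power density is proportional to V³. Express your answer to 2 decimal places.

Speed ratio: V_B/V_A = (z_B/z_A)^α = (78.3/56.0)^0.325 = (1.3982)^0.325 = 1.11509
Power-density ratio: P_B/P_A = (V_B/V_A)³ = (1.11509)³ = 1.38655

1.39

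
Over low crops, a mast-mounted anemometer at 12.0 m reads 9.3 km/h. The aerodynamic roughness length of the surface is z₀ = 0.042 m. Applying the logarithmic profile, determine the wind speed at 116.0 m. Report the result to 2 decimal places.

Log law: V(z) ∝ ln(z/z₀), so V₂/V₁ = ln(z₂/z₀) / ln(z₁/z₀).
ln(116.0/0.042) = 7.9237, ln(12.0/0.042) = 5.6550
V₂ = 9.3 × 7.9237/5.6550 = 9.3 × 1.4012 = 13.0310 km/h

13.03 km/h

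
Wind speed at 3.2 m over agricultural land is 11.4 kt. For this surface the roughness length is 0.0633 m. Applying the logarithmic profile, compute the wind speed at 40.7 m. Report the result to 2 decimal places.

18.79 kt

Log law: V(z) ∝ ln(z/z₀), so V₂/V₁ = ln(z₂/z₀) / ln(z₁/z₀).
ln(40.7/0.0633) = 6.4661, ln(3.2/0.0633) = 3.9230
V₂ = 11.4 × 6.4661/3.9230 = 11.4 × 1.6482 = 18.7900 kt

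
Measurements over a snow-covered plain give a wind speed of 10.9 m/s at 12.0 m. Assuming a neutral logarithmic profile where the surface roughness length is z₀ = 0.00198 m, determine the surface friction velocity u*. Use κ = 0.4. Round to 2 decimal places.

u* ≈ 0.50 m/s

Log law: V(z) = (u*/κ) · ln(z/z₀) ⇒ u* = κ · V / ln(z/z₀)
u* = 0.4 × 10.9 / ln(12.0/0.00198) = 0.4 × 10.9 / 8.7096
   = 4.3600 / 8.7096 = 0.5006 m/s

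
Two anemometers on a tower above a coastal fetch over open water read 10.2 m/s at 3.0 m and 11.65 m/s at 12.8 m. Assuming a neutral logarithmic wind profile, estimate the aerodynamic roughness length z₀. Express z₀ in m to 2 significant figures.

z₀ ≈ 0.00011 m

Log law: V(z) ∝ ln(z/z₀). With r = V₁/V₂ = 10.2/11.65 = 0.87554,
r · ln(z₂/z₀) = ln(z₁/z₀) ⇒ ln z₀ = (ln z₁ − r·ln z₂)/(1 − r)
ln z₀ = (1.09861 − 0.87554×2.54945) / 0.12446 = -9.1072
z₀ = exp(-9.1072) = 0.0001109 m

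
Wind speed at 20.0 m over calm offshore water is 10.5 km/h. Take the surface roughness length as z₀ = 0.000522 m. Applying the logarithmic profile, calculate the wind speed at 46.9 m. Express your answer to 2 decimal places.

11.35 km/h

Log law: V(z) ∝ ln(z/z₀), so V₂/V₁ = ln(z₂/z₀) / ln(z₁/z₀).
ln(46.9/0.000522) = 11.4059, ln(20.0/0.000522) = 10.5536
V₂ = 10.5 × 11.4059/10.5536 = 10.5 × 1.0808 = 11.3480 km/h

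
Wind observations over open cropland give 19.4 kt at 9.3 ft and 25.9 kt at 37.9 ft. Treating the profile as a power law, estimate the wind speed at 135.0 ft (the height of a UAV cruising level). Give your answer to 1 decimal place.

First find α: α = ln(V₂/V₁)/ln(z₂/z₁) = ln(25.9/19.4)/ln(37.9/9.3) = 0.28897/1.40494 = 0.2057
Extrapolate from 37.9 ft to 135.0 ft: V₃ = 25.9 × (135.0/37.9)^0.2057 = 25.9 × 1.2986 = 33.6336 kt

33.6 kt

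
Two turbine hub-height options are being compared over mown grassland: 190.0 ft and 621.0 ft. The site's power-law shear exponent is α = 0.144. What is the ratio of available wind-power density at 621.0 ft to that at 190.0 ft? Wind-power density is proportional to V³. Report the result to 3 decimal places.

Speed ratio: V_B/V_A = (z_B/z_A)^α = (621.0/190.0)^0.144 = (3.2684)^0.144 = 1.18595
Power-density ratio: P_B/P_A = (V_B/V_A)³ = (1.18595)³ = 1.66799

1.668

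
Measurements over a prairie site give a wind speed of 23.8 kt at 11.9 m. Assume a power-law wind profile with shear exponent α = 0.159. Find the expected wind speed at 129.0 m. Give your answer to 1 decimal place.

34.8 kt

Power-law profile: V₂ = V₁ · (z₂/z₁)^α
V₂ = 23.8 × (129.0/11.9)^0.159 = 23.8 × (10.8403)^0.159
    = 23.8 × 1.4607 = 34.7655 kt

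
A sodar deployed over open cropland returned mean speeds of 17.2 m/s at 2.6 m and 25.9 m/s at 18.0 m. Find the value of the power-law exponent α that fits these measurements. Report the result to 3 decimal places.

Power law: V₂/V₁ = (z₂/z₁)^α ⇒ α = ln(V₂/V₁) / ln(z₂/z₁)
α = ln(25.9/17.2) / ln(18.0/2.6) = ln(1.5058) / ln(6.9231)
  = 0.40933 / 1.93486 = 0.21156

α ≈ 0.212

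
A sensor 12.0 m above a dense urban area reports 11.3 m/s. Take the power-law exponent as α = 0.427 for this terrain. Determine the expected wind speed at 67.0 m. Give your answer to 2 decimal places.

23.55 m/s

Power-law profile: V₂ = V₁ · (z₂/z₁)^α
V₂ = 11.3 × (67.0/12.0)^0.427 = 11.3 × (5.5833)^0.427
    = 11.3 × 2.0841 = 23.5506 m/s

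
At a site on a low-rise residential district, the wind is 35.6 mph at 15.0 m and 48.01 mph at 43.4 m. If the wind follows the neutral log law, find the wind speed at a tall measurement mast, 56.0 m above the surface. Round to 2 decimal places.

50.99 mph

Log law: V ∝ ln(z/z₀). From the pair, with r = V₁/V₂ = 0.74151,
ln z₀ = (ln z₁ − r·ln z₂)/(1 − r) = (2.7081 − 0.74151×3.7705)/0.25849 = -0.3396 → z₀ = 0.7120 m
V₃ = V₁ · ln(z₃/z₀)/ln(z₁/z₀) = 35.6 × 4.3650/3.0477 = 50.9874 mph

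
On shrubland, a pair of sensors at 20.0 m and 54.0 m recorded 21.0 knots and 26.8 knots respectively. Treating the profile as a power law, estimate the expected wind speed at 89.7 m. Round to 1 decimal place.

30.4 knots

First find α: α = ln(V₂/V₁)/ln(z₂/z₁) = ln(26.8/21.0)/ln(54.0/20.0) = 0.24388/0.99325 = 0.2455
Extrapolate from 54.0 m to 89.7 m: V₃ = 26.8 × (89.7/54.0)^0.2455 = 26.8 × 1.1327 = 30.3564 knots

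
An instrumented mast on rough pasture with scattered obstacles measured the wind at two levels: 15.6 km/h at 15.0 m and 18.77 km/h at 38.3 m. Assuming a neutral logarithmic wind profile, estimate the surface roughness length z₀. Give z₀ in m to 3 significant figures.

Log law: V(z) ∝ ln(z/z₀). With r = V₁/V₂ = 15.6/18.77 = 0.83111,
r · ln(z₂/z₀) = ln(z₁/z₀) ⇒ ln z₀ = (ln z₁ − r·ln z₂)/(1 − r)
ln z₀ = (2.70805 − 0.83111×3.64545) / 0.16889 = -1.9050
z₀ = exp(-1.9050) = 0.1488 m

z₀ ≈ 0.149 m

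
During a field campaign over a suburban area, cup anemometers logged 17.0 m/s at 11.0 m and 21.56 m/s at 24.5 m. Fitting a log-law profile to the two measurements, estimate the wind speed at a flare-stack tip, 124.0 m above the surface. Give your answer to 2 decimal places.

30.79 m/s

Log law: V ∝ ln(z/z₀). From the pair, with r = V₁/V₂ = 0.78850,
ln z₀ = (ln z₁ − r·ln z₂)/(1 − r) = (2.3979 − 0.78850×3.1987)/0.21150 = -0.5875 → z₀ = 0.5557 m
V₃ = V₁ · ln(z₃/z₀)/ln(z₁/z₀) = 17.0 × 5.4077/2.9854 = 30.7942 m/s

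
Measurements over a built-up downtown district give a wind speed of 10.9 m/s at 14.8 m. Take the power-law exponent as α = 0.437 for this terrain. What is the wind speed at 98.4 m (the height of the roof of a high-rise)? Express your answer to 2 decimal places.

Power-law profile: V₂ = V₁ · (z₂/z₁)^α
V₂ = 10.9 × (98.4/14.8)^0.437 = 10.9 × (6.6486)^0.437
    = 10.9 × 2.2884 = 24.9437 m/s

24.94 m/s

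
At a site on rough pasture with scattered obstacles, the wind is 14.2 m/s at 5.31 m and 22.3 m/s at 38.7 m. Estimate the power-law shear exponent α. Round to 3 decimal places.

α ≈ 0.227

Power law: V₂/V₁ = (z₂/z₁)^α ⇒ α = ln(V₂/V₁) / ln(z₂/z₁)
α = ln(22.3/14.2) / ln(38.7/5.31) = ln(1.5704) / ln(7.2881)
  = 0.45134 / 1.98625 = 0.22723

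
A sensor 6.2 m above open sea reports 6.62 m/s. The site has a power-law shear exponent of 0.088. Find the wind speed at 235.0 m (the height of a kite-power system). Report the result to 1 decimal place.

Power-law profile: V₂ = V₁ · (z₂/z₁)^α
V₂ = 6.62 × (235.0/6.2)^0.088 = 6.62 × (37.9032)^0.088
    = 6.62 × 1.3770 = 9.1155 m/s

9.1 m/s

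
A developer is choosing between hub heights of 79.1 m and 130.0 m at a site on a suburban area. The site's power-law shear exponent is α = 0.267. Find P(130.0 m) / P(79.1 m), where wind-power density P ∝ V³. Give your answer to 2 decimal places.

Speed ratio: V_B/V_A = (z_B/z_A)^α = (130.0/79.1)^0.267 = (1.6435)^0.267 = 1.14185
Power-density ratio: P_B/P_A = (V_B/V_A)³ = (1.14185)³ = 1.48878

1.49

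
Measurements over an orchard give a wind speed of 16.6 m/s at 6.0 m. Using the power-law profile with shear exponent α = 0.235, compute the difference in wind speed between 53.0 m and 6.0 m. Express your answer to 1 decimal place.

Power law: V₂ = V₁ · (z₂/z₁)^α = 16.6 × (8.8333)^0.235 = 27.6979 m/s
ΔV = 27.6979 − 16.6 = 11.0979 m/s

11.1 m/s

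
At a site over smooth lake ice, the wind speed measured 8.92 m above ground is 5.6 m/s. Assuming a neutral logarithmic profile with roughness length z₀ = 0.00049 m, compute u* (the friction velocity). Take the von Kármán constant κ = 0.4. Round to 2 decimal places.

Log law: V(z) = (u*/κ) · ln(z/z₀) ⇒ u* = κ · V / ln(z/z₀)
u* = 0.4 × 5.6 / ln(8.92/0.00049) = 0.4 × 5.6 / 9.8094
   = 2.2400 / 9.8094 = 0.2284 m/s

u* ≈ 0.23 m/s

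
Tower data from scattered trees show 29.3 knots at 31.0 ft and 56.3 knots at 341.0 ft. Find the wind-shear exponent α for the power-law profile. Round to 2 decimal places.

α ≈ 0.27

Power law: V₂/V₁ = (z₂/z₁)^α ⇒ α = ln(V₂/V₁) / ln(z₂/z₁)
α = ln(56.3/29.3) / ln(341.0/31.0) = ln(1.9215) / ln(11.0000)
  = 0.65311 / 2.39790 = 0.27237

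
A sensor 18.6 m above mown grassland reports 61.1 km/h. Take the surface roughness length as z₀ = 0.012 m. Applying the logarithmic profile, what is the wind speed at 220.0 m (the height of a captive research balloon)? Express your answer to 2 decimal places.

Log law: V(z) ∝ ln(z/z₀), so V₂/V₁ = ln(z₂/z₀) / ln(z₁/z₀).
ln(220.0/0.012) = 9.8165, ln(18.6/0.012) = 7.3460
V₂ = 61.1 × 9.8165/7.3460 = 61.1 × 1.3363 = 81.6480 km/h

81.65 km/h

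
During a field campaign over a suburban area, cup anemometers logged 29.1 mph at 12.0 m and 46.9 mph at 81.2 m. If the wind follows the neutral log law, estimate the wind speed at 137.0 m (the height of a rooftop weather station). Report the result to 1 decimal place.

51.8 mph

Log law: V ∝ ln(z/z₀). From the pair, with r = V₁/V₂ = 0.62047,
ln z₀ = (ln z₁ − r·ln z₂)/(1 − r) = (2.4849 − 0.62047×4.3969)/0.37953 = -0.6409 → z₀ = 0.5268 m
V₃ = V₁ · ln(z₃/z₀)/ln(z₁/z₀) = 29.1 × 5.5609/3.1258 = 51.7695 mph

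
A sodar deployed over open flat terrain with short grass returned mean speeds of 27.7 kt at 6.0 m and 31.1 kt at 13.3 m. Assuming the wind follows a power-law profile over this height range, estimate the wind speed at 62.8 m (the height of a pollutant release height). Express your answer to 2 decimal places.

First find α: α = ln(V₂/V₁)/ln(z₂/z₁) = ln(31.1/27.7)/ln(13.3/6.0) = 0.11578/0.79600 = 0.1454
Extrapolate from 13.3 m to 62.8 m: V₃ = 31.1 × (62.8/13.3)^0.1454 = 31.1 × 1.2533 = 38.9768 kt

38.98 kt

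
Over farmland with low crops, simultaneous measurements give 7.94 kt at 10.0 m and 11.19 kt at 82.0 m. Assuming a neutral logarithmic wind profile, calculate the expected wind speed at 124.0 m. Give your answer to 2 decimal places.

Log law: V ∝ ln(z/z₀). From the pair, with r = V₁/V₂ = 0.70956,
ln z₀ = (ln z₁ − r·ln z₂)/(1 − r) = (2.3026 − 0.70956×4.4067)/0.29044 = -2.8380 → z₀ = 0.05854 m
V₃ = V₁ · ln(z₃/z₀)/ln(z₁/z₀) = 7.94 × 7.6583/5.1406 = 11.8288 kt

11.83 kt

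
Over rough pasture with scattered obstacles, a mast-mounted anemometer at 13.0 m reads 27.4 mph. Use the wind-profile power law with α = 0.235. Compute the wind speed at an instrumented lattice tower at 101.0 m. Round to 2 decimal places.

Power-law profile: V₂ = V₁ · (z₂/z₁)^α
V₂ = 27.4 × (101.0/13.0)^0.235 = 27.4 × (7.7692)^0.235
    = 27.4 × 1.6190 = 44.3598 mph

44.36 mph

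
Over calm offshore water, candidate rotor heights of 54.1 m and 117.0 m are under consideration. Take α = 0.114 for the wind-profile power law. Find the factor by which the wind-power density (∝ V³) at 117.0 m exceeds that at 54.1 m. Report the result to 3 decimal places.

1.302

Speed ratio: V_B/V_A = (z_B/z_A)^α = (117.0/54.1)^0.114 = (2.1627)^0.114 = 1.09191
Power-density ratio: P_B/P_A = (V_B/V_A)³ = (1.09191)³ = 1.30187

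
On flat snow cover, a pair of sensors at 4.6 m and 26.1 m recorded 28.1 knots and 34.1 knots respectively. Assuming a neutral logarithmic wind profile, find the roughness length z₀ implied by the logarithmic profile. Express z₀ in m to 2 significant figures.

z₀ ≈ 0.0014 m

Log law: V(z) ∝ ln(z/z₀). With r = V₁/V₂ = 28.1/34.1 = 0.82405,
r · ln(z₂/z₀) = ln(z₁/z₀) ⇒ ln z₀ = (ln z₁ − r·ln z₂)/(1 − r)
ln z₀ = (1.52606 − 0.82405×3.26194) / 0.17595 = -6.6036
z₀ = exp(-6.6036) = 0.001355 m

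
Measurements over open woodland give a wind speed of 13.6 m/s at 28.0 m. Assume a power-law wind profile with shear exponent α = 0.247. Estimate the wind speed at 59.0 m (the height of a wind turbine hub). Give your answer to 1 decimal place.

16.3 m/s

Power-law profile: V₂ = V₁ · (z₂/z₁)^α
V₂ = 13.6 × (59.0/28.0)^0.247 = 13.6 × (2.1071)^0.247
    = 13.6 × 1.2021 = 16.3490 m/s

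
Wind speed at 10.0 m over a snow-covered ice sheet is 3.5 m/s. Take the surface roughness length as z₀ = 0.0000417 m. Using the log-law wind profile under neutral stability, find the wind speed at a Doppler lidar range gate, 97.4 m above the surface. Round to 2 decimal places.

Log law: V(z) ∝ ln(z/z₀), so V₂/V₁ = ln(z₂/z₀) / ln(z₁/z₀).
ln(97.4/0.0000417) = 14.6638, ln(10.0/0.0000417) = 12.3876
V₂ = 3.5 × 14.6638/12.3876 = 3.5 × 1.1838 = 4.1431 m/s

4.14 m/s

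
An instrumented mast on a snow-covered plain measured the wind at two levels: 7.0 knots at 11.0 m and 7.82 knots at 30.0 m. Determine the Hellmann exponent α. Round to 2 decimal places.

α ≈ 0.11

Power law: V₂/V₁ = (z₂/z₁)^α ⇒ α = ln(V₂/V₁) / ln(z₂/z₁)
α = ln(7.82/7.0) / ln(30.0/11.0) = ln(1.1171) / ln(2.7273)
  = 0.11077 / 1.00330 = 0.11041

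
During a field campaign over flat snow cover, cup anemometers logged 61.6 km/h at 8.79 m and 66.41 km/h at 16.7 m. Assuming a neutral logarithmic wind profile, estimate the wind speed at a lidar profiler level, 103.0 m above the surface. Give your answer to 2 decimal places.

Log law: V ∝ ln(z/z₀). From the pair, with r = V₁/V₂ = 0.92757,
ln z₀ = (ln z₁ − r·ln z₂)/(1 − r) = (2.1736 − 0.92757×2.8154)/0.07243 = -6.0456 → z₀ = 0.002368 m
V₃ = V₁ · ln(z₃/z₀)/ln(z₁/z₀) = 61.6 × 10.6803/8.2192 = 80.0451 km/h

80.05 km/h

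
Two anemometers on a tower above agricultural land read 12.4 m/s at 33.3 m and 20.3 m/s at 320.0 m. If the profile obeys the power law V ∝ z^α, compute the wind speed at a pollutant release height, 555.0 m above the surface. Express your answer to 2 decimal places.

First find α: α = ln(V₂/V₁)/ln(z₂/z₁) = ln(20.3/12.4)/ln(320.0/33.3) = 0.49292/2.26276 = 0.2178
Extrapolate from 320.0 m to 555.0 m: V₃ = 20.3 × (555.0/320.0)^0.2178 = 20.3 × 1.1274 = 22.8871 m/s

22.89 m/s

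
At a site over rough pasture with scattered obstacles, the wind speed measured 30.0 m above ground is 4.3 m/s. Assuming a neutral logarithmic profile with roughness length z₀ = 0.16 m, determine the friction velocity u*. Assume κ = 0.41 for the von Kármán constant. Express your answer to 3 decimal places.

Log law: V(z) = (u*/κ) · ln(z/z₀) ⇒ u* = κ · V / ln(z/z₀)
u* = 0.41 × 4.3 / ln(30.0/0.16) = 0.41 × 4.3 / 5.2338
   = 1.7630 / 5.2338 = 0.3369 m/s

u* ≈ 0.337 m/s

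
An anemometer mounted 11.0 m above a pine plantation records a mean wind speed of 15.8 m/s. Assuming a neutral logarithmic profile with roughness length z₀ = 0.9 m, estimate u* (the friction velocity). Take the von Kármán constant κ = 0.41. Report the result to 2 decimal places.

u* ≈ 2.59 m/s

Log law: V(z) = (u*/κ) · ln(z/z₀) ⇒ u* = κ · V / ln(z/z₀)
u* = 0.41 × 15.8 / ln(11.0/0.9) = 0.41 × 15.8 / 2.5033
   = 6.4780 / 2.5033 = 2.5878 m/s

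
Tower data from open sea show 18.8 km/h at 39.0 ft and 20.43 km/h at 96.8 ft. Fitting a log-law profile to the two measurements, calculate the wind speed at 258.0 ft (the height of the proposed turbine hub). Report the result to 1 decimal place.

22.2 km/h

Log law: V ∝ ln(z/z₀). From the pair, with r = V₁/V₂ = 0.92022,
ln z₀ = (ln z₁ − r·ln z₂)/(1 − r) = (3.6636 − 0.92022×4.5726)/0.07978 = -6.8216 → z₀ = 0.001090 ft
V₃ = V₁ · ln(z₃/z₀)/ln(z₁/z₀) = 18.8 × 12.3746/10.4852 = 22.1877 km/h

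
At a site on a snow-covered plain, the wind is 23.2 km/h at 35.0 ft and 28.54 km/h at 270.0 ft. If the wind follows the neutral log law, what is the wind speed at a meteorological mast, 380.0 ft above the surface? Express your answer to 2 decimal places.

Log law: V ∝ ln(z/z₀). From the pair, with r = V₁/V₂ = 0.81289,
ln z₀ = (ln z₁ − r·ln z₂)/(1 − r) = (3.5553 − 0.81289×5.5984)/0.18711 = -5.3209 → z₀ = 0.004888 ft
V₃ = V₁ · ln(z₃/z₀)/ln(z₁/z₀) = 23.2 × 11.2611/8.8763 = 29.4332 km/h

29.43 km/h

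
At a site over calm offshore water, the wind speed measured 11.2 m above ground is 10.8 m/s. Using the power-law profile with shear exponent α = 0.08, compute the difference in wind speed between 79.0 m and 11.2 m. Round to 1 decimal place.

1.8 m/s

Power law: V₂ = V₁ · (z₂/z₁)^α = 10.8 × (7.0536)^0.08 = 12.6269 m/s
ΔV = 12.6269 − 10.8 = 1.8269 m/s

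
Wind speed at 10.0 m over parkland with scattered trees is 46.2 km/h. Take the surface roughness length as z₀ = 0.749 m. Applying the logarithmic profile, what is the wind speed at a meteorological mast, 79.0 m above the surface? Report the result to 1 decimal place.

83.0 km/h

Log law: V(z) ∝ ln(z/z₀), so V₂/V₁ = ln(z₂/z₀) / ln(z₁/z₀).
ln(79.0/0.749) = 4.6585, ln(10.0/0.749) = 2.5916
V₂ = 46.2 × 4.6585/2.5916 = 46.2 × 1.7975 = 83.0456 km/h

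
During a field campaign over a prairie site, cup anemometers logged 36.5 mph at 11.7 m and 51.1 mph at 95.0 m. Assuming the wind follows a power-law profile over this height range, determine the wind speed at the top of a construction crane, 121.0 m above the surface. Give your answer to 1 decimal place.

53.1 mph

First find α: α = ln(V₂/V₁)/ln(z₂/z₁) = ln(51.1/36.5)/ln(95.0/11.7) = 0.33647/2.09429 = 0.1607
Extrapolate from 95.0 m to 121.0 m: V₃ = 51.1 × (121.0/95.0)^0.1607 = 51.1 × 1.0396 = 53.1252 mph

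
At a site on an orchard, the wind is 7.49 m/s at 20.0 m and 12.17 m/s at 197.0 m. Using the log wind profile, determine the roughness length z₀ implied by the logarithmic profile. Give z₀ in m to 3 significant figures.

Log law: V(z) ∝ ln(z/z₀). With r = V₁/V₂ = 7.49/12.17 = 0.61545,
r · ln(z₂/z₀) = ln(z₁/z₀) ⇒ ln z₀ = (ln z₁ − r·ln z₂)/(1 − r)
ln z₀ = (2.99573 − 0.61545×5.28320) / 0.38455 = -0.6652
z₀ = exp(-0.6652) = 0.5142 m

z₀ ≈ 0.514 m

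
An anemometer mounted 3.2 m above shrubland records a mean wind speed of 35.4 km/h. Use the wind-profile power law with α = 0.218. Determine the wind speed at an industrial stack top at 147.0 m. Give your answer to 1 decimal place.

81.5 km/h

Power-law profile: V₂ = V₁ · (z₂/z₁)^α
V₂ = 35.4 × (147.0/3.2)^0.218 = 35.4 × (45.9375)^0.218
    = 35.4 × 2.3033 = 81.5372 km/h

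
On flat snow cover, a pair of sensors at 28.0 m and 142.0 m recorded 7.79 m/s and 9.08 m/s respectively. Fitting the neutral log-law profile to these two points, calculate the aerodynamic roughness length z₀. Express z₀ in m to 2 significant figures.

Log law: V(z) ∝ ln(z/z₀). With r = V₁/V₂ = 7.79/9.08 = 0.85793,
r · ln(z₂/z₀) = ln(z₁/z₀) ⇒ ln z₀ = (ln z₁ − r·ln z₂)/(1 − r)
ln z₀ = (3.33220 − 0.85793×4.95583) / 0.14207 = -6.4725
z₀ = exp(-6.4725) = 0.001545 m

z₀ ≈ 0.0015 m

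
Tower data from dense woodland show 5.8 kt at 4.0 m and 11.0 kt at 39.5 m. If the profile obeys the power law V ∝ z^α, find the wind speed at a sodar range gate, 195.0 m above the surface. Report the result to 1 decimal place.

17.2 kt

First find α: α = ln(V₂/V₁)/ln(z₂/z₁) = ln(11.0/5.8)/ln(39.5/4.0) = 0.64004/2.29001 = 0.2795
Extrapolate from 39.5 m to 195.0 m: V₃ = 11.0 × (195.0/39.5)^0.2795 = 11.0 × 1.5625 = 17.1871 kt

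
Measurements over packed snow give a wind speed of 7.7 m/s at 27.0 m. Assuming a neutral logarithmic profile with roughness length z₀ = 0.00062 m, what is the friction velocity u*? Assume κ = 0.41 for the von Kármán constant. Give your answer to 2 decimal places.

u* ≈ 0.30 m/s

Log law: V(z) = (u*/κ) · ln(z/z₀) ⇒ u* = κ · V / ln(z/z₀)
u* = 0.41 × 7.7 / ln(27.0/0.00062) = 0.41 × 7.7 / 10.6816
   = 3.1570 / 10.6816 = 0.2956 m/s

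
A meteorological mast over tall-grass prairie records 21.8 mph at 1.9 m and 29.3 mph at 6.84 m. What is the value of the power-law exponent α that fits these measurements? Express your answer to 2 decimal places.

α ≈ 0.23

Power law: V₂/V₁ = (z₂/z₁)^α ⇒ α = ln(V₂/V₁) / ln(z₂/z₁)
α = ln(29.3/21.8) / ln(6.84/1.9) = ln(1.3440) / ln(3.6000)
  = 0.29568 / 1.28093 = 0.23083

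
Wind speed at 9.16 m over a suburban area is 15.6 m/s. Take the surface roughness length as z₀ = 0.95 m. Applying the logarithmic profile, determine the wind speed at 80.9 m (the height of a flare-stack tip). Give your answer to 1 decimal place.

30.6 m/s

Log law: V(z) ∝ ln(z/z₀), so V₂/V₁ = ln(z₂/z₀) / ln(z₁/z₀).
ln(80.9/0.95) = 4.4445, ln(9.16/0.95) = 2.2661
V₂ = 15.6 × 4.4445/2.2661 = 15.6 × 1.9613 = 30.5958 m/s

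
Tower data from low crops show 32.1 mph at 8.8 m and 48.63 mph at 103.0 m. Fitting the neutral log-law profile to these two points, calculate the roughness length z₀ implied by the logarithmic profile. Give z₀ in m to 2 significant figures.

Log law: V(z) ∝ ln(z/z₀). With r = V₁/V₂ = 32.1/48.63 = 0.66009,
r · ln(z₂/z₀) = ln(z₁/z₀) ⇒ ln z₀ = (ln z₁ − r·ln z₂)/(1 − r)
ln z₀ = (2.17475 − 0.66009×4.63473) / 0.33991 = -2.6023
z₀ = exp(-2.6023) = 0.07410 m

z₀ ≈ 0.074 m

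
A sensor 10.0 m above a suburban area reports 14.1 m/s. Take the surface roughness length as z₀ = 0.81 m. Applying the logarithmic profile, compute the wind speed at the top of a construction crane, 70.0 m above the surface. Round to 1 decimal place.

Log law: V(z) ∝ ln(z/z₀), so V₂/V₁ = ln(z₂/z₀) / ln(z₁/z₀).
ln(70.0/0.81) = 4.4592, ln(10.0/0.81) = 2.5133
V₂ = 14.1 × 4.4592/2.5133 = 14.1 × 1.7742 = 25.0168 m/s

25.0 m/s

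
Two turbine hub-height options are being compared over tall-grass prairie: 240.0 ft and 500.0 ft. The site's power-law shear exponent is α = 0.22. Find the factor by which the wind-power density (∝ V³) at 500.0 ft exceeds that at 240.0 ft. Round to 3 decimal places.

1.623

Speed ratio: V_B/V_A = (z_B/z_A)^α = (500.0/240.0)^0.22 = (2.0833)^0.22 = 1.17524
Power-density ratio: P_B/P_A = (V_B/V_A)³ = (1.17524)³ = 1.62323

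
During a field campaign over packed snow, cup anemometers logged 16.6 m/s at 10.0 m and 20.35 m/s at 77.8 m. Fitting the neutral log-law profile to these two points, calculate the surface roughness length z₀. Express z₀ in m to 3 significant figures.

Log law: V(z) ∝ ln(z/z₀). With r = V₁/V₂ = 16.6/20.35 = 0.81572,
r · ln(z₂/z₀) = ln(z₁/z₀) ⇒ ln z₀ = (ln z₁ − r·ln z₂)/(1 − r)
ln z₀ = (2.30259 − 0.81572×4.35414) / 0.18428 = -6.7790
z₀ = exp(-6.7790) = 0.001137 m

z₀ ≈ 0.00114 m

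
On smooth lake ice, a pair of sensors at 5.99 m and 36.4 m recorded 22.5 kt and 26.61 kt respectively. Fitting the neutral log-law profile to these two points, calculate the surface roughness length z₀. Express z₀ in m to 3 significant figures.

z₀ ≈ 0.000307 m

Log law: V(z) ∝ ln(z/z₀). With r = V₁/V₂ = 22.5/26.61 = 0.84555,
r · ln(z₂/z₀) = ln(z₁/z₀) ⇒ ln z₀ = (ln z₁ − r·ln z₂)/(1 − r)
ln z₀ = (1.79009 − 0.84555×3.59457) / 0.15445 = -8.0884
z₀ = exp(-8.0884) = 0.0003071 m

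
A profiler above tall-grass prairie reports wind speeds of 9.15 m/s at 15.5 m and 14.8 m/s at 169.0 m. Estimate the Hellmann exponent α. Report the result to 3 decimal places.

α ≈ 0.201

Power law: V₂/V₁ = (z₂/z₁)^α ⇒ α = ln(V₂/V₁) / ln(z₂/z₁)
α = ln(14.8/9.15) / ln(169.0/15.5) = ln(1.6175) / ln(10.9032)
  = 0.48087 / 2.38906 = 0.20128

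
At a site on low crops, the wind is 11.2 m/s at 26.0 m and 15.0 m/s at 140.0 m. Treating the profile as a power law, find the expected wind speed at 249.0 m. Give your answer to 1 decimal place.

16.6 m/s

First find α: α = ln(V₂/V₁)/ln(z₂/z₁) = ln(15.0/11.2)/ln(140.0/26.0) = 0.29214/1.68355 = 0.1735
Extrapolate from 140.0 m to 249.0 m: V₃ = 15.0 × (249.0/140.0)^0.1735 = 15.0 × 1.1051 = 16.5762 m/s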